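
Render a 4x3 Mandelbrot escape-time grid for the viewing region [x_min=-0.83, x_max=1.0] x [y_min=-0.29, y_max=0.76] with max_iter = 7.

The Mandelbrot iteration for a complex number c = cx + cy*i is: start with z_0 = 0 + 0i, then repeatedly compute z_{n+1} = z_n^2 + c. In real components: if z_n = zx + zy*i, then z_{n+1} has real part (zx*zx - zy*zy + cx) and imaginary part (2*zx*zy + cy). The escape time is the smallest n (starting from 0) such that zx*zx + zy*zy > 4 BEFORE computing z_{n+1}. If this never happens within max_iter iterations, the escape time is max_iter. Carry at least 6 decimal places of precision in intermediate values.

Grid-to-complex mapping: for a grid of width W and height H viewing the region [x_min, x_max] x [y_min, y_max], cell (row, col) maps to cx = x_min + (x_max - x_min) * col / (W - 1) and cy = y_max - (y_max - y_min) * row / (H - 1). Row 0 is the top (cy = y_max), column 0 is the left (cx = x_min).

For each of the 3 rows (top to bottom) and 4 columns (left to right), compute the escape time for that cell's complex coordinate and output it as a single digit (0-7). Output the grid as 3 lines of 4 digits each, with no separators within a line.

Answer: 4742
7772
7772

Derivation:
(row=0, col=0): c = -0.8300 + 0.7600i → escape time 4
(row=0, col=1): c = -0.2200 + 0.7600i → escape time 7
(row=0, col=2): c = 0.3900 + 0.7600i → escape time 4
(row=0, col=3): c = 1.0000 + 0.7600i → escape time 2
(row=1, col=0): c = -0.8300 + 0.2350i → escape time 7
(row=1, col=1): c = -0.2200 + 0.2350i → escape time 7
(row=1, col=2): c = 0.3900 + 0.2350i → escape time 7
(row=1, col=3): c = 1.0000 + 0.2350i → escape time 2
(row=2, col=0): c = -0.8300 + -0.2900i → escape time 7
(row=2, col=1): c = -0.2200 + -0.2900i → escape time 7
(row=2, col=2): c = 0.3900 + -0.2900i → escape time 7
(row=2, col=3): c = 1.0000 + -0.2900i → escape time 2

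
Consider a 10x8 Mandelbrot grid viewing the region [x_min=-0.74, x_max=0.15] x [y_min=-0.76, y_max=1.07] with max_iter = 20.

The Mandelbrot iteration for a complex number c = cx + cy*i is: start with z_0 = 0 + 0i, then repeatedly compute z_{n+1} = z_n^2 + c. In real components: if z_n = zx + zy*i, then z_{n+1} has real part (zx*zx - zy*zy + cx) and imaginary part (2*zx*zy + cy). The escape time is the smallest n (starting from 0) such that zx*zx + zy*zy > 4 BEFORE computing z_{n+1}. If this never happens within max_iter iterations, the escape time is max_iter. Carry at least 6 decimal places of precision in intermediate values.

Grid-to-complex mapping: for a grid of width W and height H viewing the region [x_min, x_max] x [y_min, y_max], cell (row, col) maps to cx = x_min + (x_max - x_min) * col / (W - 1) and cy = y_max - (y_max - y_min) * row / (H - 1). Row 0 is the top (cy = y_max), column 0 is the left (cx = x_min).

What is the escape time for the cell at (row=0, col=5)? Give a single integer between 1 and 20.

Answer: 6

Derivation:
z_0 = 0 + 0i, c = -0.2456 + 1.0700i
Iter 1: z = -0.2456 + 1.0700i, |z|^2 = 1.2052
Iter 2: z = -1.3302 + 0.5445i, |z|^2 = 2.0658
Iter 3: z = 1.2273 + -0.3786i, |z|^2 = 1.6495
Iter 4: z = 1.1173 + 0.1408i, |z|^2 = 1.2682
Iter 5: z = 0.9830 + 1.3846i, |z|^2 = 2.8835
Iter 6: z = -1.1963 + 3.7922i, |z|^2 = 15.8120
Escaped at iteration 6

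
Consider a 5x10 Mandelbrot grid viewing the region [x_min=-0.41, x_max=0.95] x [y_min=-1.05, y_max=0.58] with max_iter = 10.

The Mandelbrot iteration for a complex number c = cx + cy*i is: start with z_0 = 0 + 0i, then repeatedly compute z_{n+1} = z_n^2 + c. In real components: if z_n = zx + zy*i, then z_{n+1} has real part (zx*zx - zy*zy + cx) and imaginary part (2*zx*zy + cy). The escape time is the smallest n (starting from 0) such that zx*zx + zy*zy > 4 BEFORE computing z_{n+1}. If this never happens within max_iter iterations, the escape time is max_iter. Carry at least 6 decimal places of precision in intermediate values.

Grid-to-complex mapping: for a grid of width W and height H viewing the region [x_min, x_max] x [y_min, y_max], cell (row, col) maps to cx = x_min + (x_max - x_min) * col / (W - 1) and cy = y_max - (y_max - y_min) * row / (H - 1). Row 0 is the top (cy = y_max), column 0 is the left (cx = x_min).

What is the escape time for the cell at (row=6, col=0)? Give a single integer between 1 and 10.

z_0 = 0 + 0i, c = -0.4100 + -0.5067i
Iter 1: z = -0.4100 + -0.5067i, |z|^2 = 0.4248
Iter 2: z = -0.4986 + -0.0912i, |z|^2 = 0.2569
Iter 3: z = -0.1697 + -0.4157i, |z|^2 = 0.2016
Iter 4: z = -0.5540 + -0.3656i, |z|^2 = 0.4406
Iter 5: z = -0.2367 + -0.1016i, |z|^2 = 0.0663
Iter 6: z = -0.3643 + -0.4586i, |z|^2 = 0.3430
Iter 7: z = -0.4876 + -0.1726i, |z|^2 = 0.2675
Iter 8: z = -0.2020 + -0.3384i, |z|^2 = 0.1553
Iter 9: z = -0.4837 + -0.3699i, |z|^2 = 0.3708

Answer: 10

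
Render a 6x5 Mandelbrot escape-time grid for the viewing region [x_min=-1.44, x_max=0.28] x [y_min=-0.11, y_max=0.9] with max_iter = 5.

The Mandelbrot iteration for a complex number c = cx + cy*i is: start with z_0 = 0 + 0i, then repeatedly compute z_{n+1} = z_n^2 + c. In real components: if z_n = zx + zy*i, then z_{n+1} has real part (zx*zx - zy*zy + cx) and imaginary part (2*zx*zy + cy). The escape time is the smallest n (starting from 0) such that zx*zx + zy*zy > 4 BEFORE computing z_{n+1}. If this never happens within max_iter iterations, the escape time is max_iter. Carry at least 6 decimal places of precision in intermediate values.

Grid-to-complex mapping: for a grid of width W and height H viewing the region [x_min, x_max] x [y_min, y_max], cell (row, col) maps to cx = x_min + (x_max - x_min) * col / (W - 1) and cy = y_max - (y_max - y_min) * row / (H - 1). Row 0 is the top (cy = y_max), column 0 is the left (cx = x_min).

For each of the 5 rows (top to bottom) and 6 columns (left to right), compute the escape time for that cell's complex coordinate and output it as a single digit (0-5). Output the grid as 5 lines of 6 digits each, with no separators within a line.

Answer: 334554
345555
455555
555555
555555

Derivation:
(row=0, col=0): c = -1.4400 + 0.9000i → escape time 3
(row=0, col=1): c = -1.0960 + 0.9000i → escape time 3
(row=0, col=2): c = -0.7520 + 0.9000i → escape time 4
(row=0, col=3): c = -0.4080 + 0.9000i → escape time 5
(row=0, col=4): c = -0.0640 + 0.9000i → escape time 5
(row=0, col=5): c = 0.2800 + 0.9000i → escape time 4
(row=1, col=0): c = -1.4400 + 0.6475i → escape time 3
(row=1, col=1): c = -1.0960 + 0.6475i → escape time 4
(row=1, col=2): c = -0.7520 + 0.6475i → escape time 5
(row=1, col=3): c = -0.4080 + 0.6475i → escape time 5
(row=1, col=4): c = -0.0640 + 0.6475i → escape time 5
(row=1, col=5): c = 0.2800 + 0.6475i → escape time 5
(row=2, col=0): c = -1.4400 + 0.3950i → escape time 4
(row=2, col=1): c = -1.0960 + 0.3950i → escape time 5
(row=2, col=2): c = -0.7520 + 0.3950i → escape time 5
(row=2, col=3): c = -0.4080 + 0.3950i → escape time 5
(row=2, col=4): c = -0.0640 + 0.3950i → escape time 5
(row=2, col=5): c = 0.2800 + 0.3950i → escape time 5
(row=3, col=0): c = -1.4400 + 0.1425i → escape time 5
(row=3, col=1): c = -1.0960 + 0.1425i → escape time 5
(row=3, col=2): c = -0.7520 + 0.1425i → escape time 5
(row=3, col=3): c = -0.4080 + 0.1425i → escape time 5
(row=3, col=4): c = -0.0640 + 0.1425i → escape time 5
(row=3, col=5): c = 0.2800 + 0.1425i → escape time 5
(row=4, col=0): c = -1.4400 + -0.1100i → escape time 5
(row=4, col=1): c = -1.0960 + -0.1100i → escape time 5
(row=4, col=2): c = -0.7520 + -0.1100i → escape time 5
(row=4, col=3): c = -0.4080 + -0.1100i → escape time 5
(row=4, col=4): c = -0.0640 + -0.1100i → escape time 5
(row=4, col=5): c = 0.2800 + -0.1100i → escape time 5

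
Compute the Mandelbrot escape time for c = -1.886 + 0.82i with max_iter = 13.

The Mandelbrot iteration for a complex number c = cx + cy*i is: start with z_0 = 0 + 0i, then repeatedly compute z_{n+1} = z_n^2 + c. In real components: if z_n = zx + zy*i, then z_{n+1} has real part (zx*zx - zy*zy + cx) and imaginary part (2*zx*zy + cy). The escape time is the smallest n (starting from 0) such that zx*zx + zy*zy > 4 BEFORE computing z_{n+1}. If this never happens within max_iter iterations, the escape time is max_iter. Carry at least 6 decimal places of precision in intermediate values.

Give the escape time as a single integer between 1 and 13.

Answer: 1

Derivation:
z_0 = 0 + 0i, c = -1.8860 + 0.8200i
Iter 1: z = -1.8860 + 0.8200i, |z|^2 = 4.2294
Escaped at iteration 1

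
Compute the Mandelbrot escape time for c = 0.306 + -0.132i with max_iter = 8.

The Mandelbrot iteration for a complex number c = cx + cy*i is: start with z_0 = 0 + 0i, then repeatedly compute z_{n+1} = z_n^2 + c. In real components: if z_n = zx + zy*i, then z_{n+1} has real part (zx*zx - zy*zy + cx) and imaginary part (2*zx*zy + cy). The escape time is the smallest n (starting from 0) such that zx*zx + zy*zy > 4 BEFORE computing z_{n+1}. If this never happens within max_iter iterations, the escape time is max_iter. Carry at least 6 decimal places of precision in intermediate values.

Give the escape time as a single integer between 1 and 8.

Answer: 8

Derivation:
z_0 = 0 + 0i, c = 0.3060 + -0.1320i
Iter 1: z = 0.3060 + -0.1320i, |z|^2 = 0.1111
Iter 2: z = 0.3822 + -0.2128i, |z|^2 = 0.1914
Iter 3: z = 0.4068 + -0.2947i, |z|^2 = 0.2523
Iter 4: z = 0.3847 + -0.3717i, |z|^2 = 0.2862
Iter 5: z = 0.3158 + -0.4180i, |z|^2 = 0.2744
Iter 6: z = 0.2310 + -0.3960i, |z|^2 = 0.2102
Iter 7: z = 0.2026 + -0.3149i, |z|^2 = 0.1402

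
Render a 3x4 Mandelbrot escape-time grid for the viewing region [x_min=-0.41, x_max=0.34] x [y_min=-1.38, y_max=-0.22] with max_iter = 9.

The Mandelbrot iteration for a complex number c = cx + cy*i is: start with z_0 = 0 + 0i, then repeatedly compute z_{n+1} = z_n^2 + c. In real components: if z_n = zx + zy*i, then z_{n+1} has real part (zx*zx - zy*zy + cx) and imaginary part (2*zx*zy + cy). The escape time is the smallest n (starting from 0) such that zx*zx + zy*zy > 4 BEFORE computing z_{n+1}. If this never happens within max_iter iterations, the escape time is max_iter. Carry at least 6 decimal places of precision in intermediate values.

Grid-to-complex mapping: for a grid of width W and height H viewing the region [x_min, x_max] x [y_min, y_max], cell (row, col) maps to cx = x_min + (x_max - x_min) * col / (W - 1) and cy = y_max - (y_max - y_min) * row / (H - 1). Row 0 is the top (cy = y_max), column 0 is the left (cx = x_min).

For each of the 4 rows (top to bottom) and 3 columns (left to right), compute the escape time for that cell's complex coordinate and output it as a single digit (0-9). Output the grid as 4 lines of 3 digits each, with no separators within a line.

Answer: 999
999
493
222

Derivation:
(row=0, col=0): c = -0.4100 + -0.2200i → escape time 9
(row=0, col=1): c = -0.0350 + -0.2200i → escape time 9
(row=0, col=2): c = 0.3400 + -0.2200i → escape time 9
(row=1, col=0): c = -0.4100 + -0.6067i → escape time 9
(row=1, col=1): c = -0.0350 + -0.6067i → escape time 9
(row=1, col=2): c = 0.3400 + -0.6067i → escape time 9
(row=2, col=0): c = -0.4100 + -0.9933i → escape time 4
(row=2, col=1): c = -0.0350 + -0.9933i → escape time 9
(row=2, col=2): c = 0.3400 + -0.9933i → escape time 3
(row=3, col=0): c = -0.4100 + -1.3800i → escape time 2
(row=3, col=1): c = -0.0350 + -1.3800i → escape time 2
(row=3, col=2): c = 0.3400 + -1.3800i → escape time 2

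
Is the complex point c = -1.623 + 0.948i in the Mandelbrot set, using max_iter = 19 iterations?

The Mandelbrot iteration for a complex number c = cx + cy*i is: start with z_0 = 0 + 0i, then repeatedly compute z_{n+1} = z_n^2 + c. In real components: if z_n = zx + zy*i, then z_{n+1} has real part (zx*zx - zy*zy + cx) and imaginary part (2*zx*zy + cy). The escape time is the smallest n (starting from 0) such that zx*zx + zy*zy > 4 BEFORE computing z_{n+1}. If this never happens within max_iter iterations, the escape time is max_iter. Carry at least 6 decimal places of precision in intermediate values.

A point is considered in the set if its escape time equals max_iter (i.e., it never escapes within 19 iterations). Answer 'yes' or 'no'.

Answer: no

Derivation:
z_0 = 0 + 0i, c = -1.6230 + 0.9480i
Iter 1: z = -1.6230 + 0.9480i, |z|^2 = 3.5328
Iter 2: z = 0.1124 + -2.1292i, |z|^2 = 4.5462
Escaped at iteration 2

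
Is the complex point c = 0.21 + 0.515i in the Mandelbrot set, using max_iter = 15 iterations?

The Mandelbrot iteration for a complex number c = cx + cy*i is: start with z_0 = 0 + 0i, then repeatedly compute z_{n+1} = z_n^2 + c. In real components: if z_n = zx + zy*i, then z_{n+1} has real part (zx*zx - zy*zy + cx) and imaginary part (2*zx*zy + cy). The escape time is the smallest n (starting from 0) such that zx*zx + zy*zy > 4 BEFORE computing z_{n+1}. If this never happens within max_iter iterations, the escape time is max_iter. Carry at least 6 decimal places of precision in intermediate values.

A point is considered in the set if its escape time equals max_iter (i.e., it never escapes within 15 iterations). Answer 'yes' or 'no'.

Answer: yes

Derivation:
z_0 = 0 + 0i, c = 0.2100 + 0.5150i
Iter 1: z = 0.2100 + 0.5150i, |z|^2 = 0.3093
Iter 2: z = -0.0111 + 0.7313i, |z|^2 = 0.5349
Iter 3: z = -0.3247 + 0.4987i, |z|^2 = 0.3541
Iter 4: z = 0.0667 + 0.1911i, |z|^2 = 0.0410
Iter 5: z = 0.1779 + 0.5405i, |z|^2 = 0.3238
Iter 6: z = -0.0505 + 0.7073i, |z|^2 = 0.5028
Iter 7: z = -0.2877 + 0.4436i, |z|^2 = 0.2796
Iter 8: z = 0.0960 + 0.2597i, |z|^2 = 0.0767
Iter 9: z = 0.1518 + 0.5649i, |z|^2 = 0.3421
Iter 10: z = -0.0861 + 0.6865i, |z|^2 = 0.4786
Iter 11: z = -0.2538 + 0.3969i, |z|^2 = 0.2219
Iter 12: z = 0.1169 + 0.3135i, |z|^2 = 0.1120
Iter 13: z = 0.1254 + 0.5883i, |z|^2 = 0.3618
Iter 14: z = -0.1204 + 0.6625i, |z|^2 = 0.4534
Did not escape in 15 iterations → in set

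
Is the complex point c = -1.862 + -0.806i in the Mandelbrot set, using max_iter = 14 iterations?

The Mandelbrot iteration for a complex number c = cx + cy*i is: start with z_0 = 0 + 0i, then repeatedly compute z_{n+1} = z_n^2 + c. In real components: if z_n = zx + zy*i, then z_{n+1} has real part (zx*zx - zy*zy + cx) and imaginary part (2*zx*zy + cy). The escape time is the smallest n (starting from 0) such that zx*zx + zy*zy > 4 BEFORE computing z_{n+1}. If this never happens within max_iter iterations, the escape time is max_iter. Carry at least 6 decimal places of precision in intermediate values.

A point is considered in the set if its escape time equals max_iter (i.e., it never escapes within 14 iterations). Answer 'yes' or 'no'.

z_0 = 0 + 0i, c = -1.8620 + -0.8060i
Iter 1: z = -1.8620 + -0.8060i, |z|^2 = 4.1167
Escaped at iteration 1

Answer: no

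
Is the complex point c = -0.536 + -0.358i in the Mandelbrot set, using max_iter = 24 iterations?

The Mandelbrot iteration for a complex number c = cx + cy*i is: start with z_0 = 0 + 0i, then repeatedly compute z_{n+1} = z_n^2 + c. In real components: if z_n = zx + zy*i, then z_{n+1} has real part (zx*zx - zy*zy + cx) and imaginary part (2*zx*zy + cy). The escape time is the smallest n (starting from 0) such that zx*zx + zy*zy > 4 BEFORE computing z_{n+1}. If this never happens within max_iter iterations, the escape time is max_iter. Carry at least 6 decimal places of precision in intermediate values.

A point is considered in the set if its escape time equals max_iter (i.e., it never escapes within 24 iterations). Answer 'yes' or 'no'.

z_0 = 0 + 0i, c = -0.5360 + -0.3580i
Iter 1: z = -0.5360 + -0.3580i, |z|^2 = 0.4155
Iter 2: z = -0.3769 + 0.0258i, |z|^2 = 0.1427
Iter 3: z = -0.3946 + -0.3774i, |z|^2 = 0.2982
Iter 4: z = -0.5227 + -0.0601i, |z|^2 = 0.2768
Iter 5: z = -0.2664 + -0.2952i, |z|^2 = 0.1581
Iter 6: z = -0.5522 + -0.2007i, |z|^2 = 0.3452
Iter 7: z = -0.2714 + -0.1363i, |z|^2 = 0.0922
Iter 8: z = -0.4809 + -0.2840i, |z|^2 = 0.3119
Iter 9: z = -0.3854 + -0.0848i, |z|^2 = 0.1557
Iter 10: z = -0.3947 + -0.2926i, |z|^2 = 0.2414
Iter 11: z = -0.4659 + -0.1270i, |z|^2 = 0.2332
Iter 12: z = -0.3351 + -0.2396i, |z|^2 = 0.1697
Iter 13: z = -0.4811 + -0.1974i, |z|^2 = 0.2704
Iter 14: z = -0.3435 + -0.1681i, |z|^2 = 0.1462
Iter 15: z = -0.4463 + -0.2425i, |z|^2 = 0.2580
Iter 16: z = -0.3957 + -0.1415i, |z|^2 = 0.1766
Iter 17: z = -0.3995 + -0.2460i, |z|^2 = 0.2201
Iter 18: z = -0.4369 + -0.1614i, |z|^2 = 0.2170
Iter 19: z = -0.3711 + -0.2169i, |z|^2 = 0.1848
Iter 20: z = -0.4453 + -0.1970i, |z|^2 = 0.2371
Iter 21: z = -0.3765 + -0.1826i, |z|^2 = 0.1751
Iter 22: z = -0.4276 + -0.2205i, |z|^2 = 0.2314
Iter 23: z = -0.4018 + -0.1694i, |z|^2 = 0.1902
Did not escape in 24 iterations → in set

Answer: yes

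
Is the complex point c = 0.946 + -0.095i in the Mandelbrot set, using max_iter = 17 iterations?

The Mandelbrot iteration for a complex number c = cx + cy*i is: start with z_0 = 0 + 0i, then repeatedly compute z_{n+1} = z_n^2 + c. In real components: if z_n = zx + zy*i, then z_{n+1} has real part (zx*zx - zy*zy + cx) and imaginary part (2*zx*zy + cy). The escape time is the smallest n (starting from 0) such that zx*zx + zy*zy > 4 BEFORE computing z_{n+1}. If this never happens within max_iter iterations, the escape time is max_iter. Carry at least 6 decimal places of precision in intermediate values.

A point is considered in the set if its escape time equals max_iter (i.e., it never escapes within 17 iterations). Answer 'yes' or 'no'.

Answer: no

Derivation:
z_0 = 0 + 0i, c = 0.9460 + -0.0950i
Iter 1: z = 0.9460 + -0.0950i, |z|^2 = 0.9039
Iter 2: z = 1.8319 + -0.2747i, |z|^2 = 3.4313
Iter 3: z = 4.2263 + -1.1016i, |z|^2 = 19.0755
Escaped at iteration 3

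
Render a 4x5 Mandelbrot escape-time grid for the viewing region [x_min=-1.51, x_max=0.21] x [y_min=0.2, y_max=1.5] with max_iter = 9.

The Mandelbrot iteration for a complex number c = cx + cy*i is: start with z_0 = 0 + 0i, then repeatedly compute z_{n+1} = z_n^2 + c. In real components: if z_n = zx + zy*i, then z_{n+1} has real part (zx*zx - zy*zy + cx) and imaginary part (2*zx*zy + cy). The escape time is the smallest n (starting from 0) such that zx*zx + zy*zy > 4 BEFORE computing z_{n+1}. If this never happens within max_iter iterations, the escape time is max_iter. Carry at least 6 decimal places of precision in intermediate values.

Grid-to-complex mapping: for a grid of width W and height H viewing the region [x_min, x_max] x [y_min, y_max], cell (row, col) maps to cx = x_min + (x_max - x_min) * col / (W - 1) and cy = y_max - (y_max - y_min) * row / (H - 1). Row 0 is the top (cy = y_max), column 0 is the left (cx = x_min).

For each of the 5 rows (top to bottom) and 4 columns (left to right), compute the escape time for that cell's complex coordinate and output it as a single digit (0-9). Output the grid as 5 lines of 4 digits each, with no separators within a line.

Answer: 1222
2332
3365
3599
5999

Derivation:
(row=0, col=0): c = -1.5100 + 1.5000i → escape time 1
(row=0, col=1): c = -0.9367 + 1.5000i → escape time 2
(row=0, col=2): c = -0.3633 + 1.5000i → escape time 2
(row=0, col=3): c = 0.2100 + 1.5000i → escape time 2
(row=1, col=0): c = -1.5100 + 1.1750i → escape time 2
(row=1, col=1): c = -0.9367 + 1.1750i → escape time 3
(row=1, col=2): c = -0.3633 + 1.1750i → escape time 3
(row=1, col=3): c = 0.2100 + 1.1750i → escape time 2
(row=2, col=0): c = -1.5100 + 0.8500i → escape time 3
(row=2, col=1): c = -0.9367 + 0.8500i → escape time 3
(row=2, col=2): c = -0.3633 + 0.8500i → escape time 6
(row=2, col=3): c = 0.2100 + 0.8500i → escape time 5
(row=3, col=0): c = -1.5100 + 0.5250i → escape time 3
(row=3, col=1): c = -0.9367 + 0.5250i → escape time 5
(row=3, col=2): c = -0.3633 + 0.5250i → escape time 9
(row=3, col=3): c = 0.2100 + 0.5250i → escape time 9
(row=4, col=0): c = -1.5100 + 0.2000i → escape time 5
(row=4, col=1): c = -0.9367 + 0.2000i → escape time 9
(row=4, col=2): c = -0.3633 + 0.2000i → escape time 9
(row=4, col=3): c = 0.2100 + 0.2000i → escape time 9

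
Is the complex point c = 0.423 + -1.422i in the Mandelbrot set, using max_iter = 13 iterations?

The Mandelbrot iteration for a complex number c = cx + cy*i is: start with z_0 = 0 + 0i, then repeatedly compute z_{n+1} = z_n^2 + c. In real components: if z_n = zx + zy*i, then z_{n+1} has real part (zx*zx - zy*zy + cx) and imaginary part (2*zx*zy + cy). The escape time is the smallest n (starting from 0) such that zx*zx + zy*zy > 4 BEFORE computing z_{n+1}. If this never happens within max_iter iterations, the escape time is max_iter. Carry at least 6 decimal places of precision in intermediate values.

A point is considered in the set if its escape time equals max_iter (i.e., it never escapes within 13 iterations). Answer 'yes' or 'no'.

z_0 = 0 + 0i, c = 0.4230 + -1.4220i
Iter 1: z = 0.4230 + -1.4220i, |z|^2 = 2.2010
Iter 2: z = -1.4202 + -2.6250i, |z|^2 = 8.9075
Escaped at iteration 2

Answer: no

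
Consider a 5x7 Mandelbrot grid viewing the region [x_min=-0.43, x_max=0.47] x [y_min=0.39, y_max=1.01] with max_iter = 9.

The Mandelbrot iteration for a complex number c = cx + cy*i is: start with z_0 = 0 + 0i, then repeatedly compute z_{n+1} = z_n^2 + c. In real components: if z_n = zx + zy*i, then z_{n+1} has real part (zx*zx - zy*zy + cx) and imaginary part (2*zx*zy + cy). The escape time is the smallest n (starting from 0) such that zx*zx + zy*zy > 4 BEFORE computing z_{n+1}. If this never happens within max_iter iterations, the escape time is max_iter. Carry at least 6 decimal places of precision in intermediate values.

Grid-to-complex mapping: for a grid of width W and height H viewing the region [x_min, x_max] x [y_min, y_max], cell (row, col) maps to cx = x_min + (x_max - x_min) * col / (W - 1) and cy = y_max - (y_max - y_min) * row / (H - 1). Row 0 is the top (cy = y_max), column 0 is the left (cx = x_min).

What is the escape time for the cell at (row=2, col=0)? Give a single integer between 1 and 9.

Answer: 6

Derivation:
z_0 = 0 + 0i, c = -0.4300 + 0.8033i
Iter 1: z = -0.4300 + 0.8033i, |z|^2 = 0.8302
Iter 2: z = -0.8904 + 0.1125i, |z|^2 = 0.8055
Iter 3: z = 0.3502 + 0.6030i, |z|^2 = 0.4863
Iter 4: z = -0.6710 + 1.2258i, |z|^2 = 1.9527
Iter 5: z = -1.4822 + -0.8416i, |z|^2 = 2.9054
Iter 6: z = 1.0588 + 3.2983i, |z|^2 = 11.9996
Escaped at iteration 6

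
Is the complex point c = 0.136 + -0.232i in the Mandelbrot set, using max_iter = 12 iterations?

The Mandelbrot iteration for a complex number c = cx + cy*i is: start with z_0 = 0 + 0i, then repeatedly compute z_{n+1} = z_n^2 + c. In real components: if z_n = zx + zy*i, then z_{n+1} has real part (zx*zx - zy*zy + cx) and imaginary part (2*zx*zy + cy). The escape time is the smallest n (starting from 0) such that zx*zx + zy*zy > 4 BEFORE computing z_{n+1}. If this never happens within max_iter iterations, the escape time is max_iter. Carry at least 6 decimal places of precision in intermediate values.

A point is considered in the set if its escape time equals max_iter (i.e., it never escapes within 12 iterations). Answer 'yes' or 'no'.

z_0 = 0 + 0i, c = 0.1360 + -0.2320i
Iter 1: z = 0.1360 + -0.2320i, |z|^2 = 0.0723
Iter 2: z = 0.1007 + -0.2951i, |z|^2 = 0.0972
Iter 3: z = 0.0590 + -0.2914i, |z|^2 = 0.0884
Iter 4: z = 0.0546 + -0.2664i, |z|^2 = 0.0740
Iter 5: z = 0.0680 + -0.2611i, |z|^2 = 0.0728
Iter 6: z = 0.0725 + -0.2675i, |z|^2 = 0.0768
Iter 7: z = 0.0697 + -0.2708i, |z|^2 = 0.0782
Iter 8: z = 0.0675 + -0.2697i, |z|^2 = 0.0773
Iter 9: z = 0.0678 + -0.2684i, |z|^2 = 0.0767
Iter 10: z = 0.0685 + -0.2684i, |z|^2 = 0.0767
Iter 11: z = 0.0687 + -0.2688i, |z|^2 = 0.0770
Did not escape in 12 iterations → in set

Answer: yes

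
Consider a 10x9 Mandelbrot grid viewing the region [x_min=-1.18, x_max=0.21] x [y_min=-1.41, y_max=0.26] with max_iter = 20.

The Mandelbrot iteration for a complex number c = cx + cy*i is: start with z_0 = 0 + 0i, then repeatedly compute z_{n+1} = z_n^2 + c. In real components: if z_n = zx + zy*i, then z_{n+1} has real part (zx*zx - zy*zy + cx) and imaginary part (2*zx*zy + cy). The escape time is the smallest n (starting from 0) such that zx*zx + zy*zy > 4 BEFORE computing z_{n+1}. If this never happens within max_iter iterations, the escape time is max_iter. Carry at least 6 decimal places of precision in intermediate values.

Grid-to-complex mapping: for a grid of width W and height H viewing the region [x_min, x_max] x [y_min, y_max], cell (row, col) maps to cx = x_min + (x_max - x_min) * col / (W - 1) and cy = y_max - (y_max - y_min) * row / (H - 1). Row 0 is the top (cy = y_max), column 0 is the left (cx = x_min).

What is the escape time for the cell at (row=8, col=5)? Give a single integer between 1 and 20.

z_0 = 0 + 0i, c = -0.4078 + -1.4100i
Iter 1: z = -0.4078 + -1.4100i, |z|^2 = 2.1544
Iter 2: z = -2.2296 + -0.2601i, |z|^2 = 5.0387
Escaped at iteration 2

Answer: 2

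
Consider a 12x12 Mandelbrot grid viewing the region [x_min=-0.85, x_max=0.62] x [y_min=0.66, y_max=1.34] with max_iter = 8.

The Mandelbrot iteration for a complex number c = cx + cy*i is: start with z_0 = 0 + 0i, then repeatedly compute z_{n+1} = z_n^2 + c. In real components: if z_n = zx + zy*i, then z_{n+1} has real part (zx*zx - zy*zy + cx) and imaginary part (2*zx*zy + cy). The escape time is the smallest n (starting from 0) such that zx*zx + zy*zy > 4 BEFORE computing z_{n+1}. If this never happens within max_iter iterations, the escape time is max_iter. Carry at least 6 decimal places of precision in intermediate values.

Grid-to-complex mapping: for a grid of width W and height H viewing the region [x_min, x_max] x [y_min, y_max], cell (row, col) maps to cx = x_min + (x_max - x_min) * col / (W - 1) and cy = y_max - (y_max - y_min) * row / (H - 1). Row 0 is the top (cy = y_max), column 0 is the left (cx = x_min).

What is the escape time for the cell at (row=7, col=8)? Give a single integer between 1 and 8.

z_0 = 0 + 0i, c = 0.2191 + 0.9073i
Iter 1: z = 0.2191 + 0.9073i, |z|^2 = 0.8711
Iter 2: z = -0.5561 + 1.3048i, |z|^2 = 2.0118
Iter 3: z = -1.1743 + -0.5438i, |z|^2 = 1.6747
Iter 4: z = 1.3023 + 2.1845i, |z|^2 = 6.4679
Escaped at iteration 4

Answer: 4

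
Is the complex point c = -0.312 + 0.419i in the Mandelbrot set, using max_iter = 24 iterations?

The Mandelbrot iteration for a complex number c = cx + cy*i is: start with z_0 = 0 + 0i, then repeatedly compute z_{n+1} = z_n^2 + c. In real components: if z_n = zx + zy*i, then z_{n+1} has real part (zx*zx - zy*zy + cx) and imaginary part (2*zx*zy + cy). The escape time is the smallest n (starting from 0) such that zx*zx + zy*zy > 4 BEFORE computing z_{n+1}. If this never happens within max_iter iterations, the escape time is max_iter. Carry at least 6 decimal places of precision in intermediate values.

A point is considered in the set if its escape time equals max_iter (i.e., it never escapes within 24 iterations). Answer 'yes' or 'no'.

Answer: yes

Derivation:
z_0 = 0 + 0i, c = -0.3120 + 0.4190i
Iter 1: z = -0.3120 + 0.4190i, |z|^2 = 0.2729
Iter 2: z = -0.3902 + 0.1575i, |z|^2 = 0.1771
Iter 3: z = -0.1846 + 0.2960i, |z|^2 = 0.1217
Iter 4: z = -0.3656 + 0.3097i, |z|^2 = 0.2296
Iter 5: z = -0.2743 + 0.1925i, |z|^2 = 0.1123
Iter 6: z = -0.2738 + 0.3134i, |z|^2 = 0.1732
Iter 7: z = -0.3352 + 0.2474i, |z|^2 = 0.1736
Iter 8: z = -0.2608 + 0.2532i, |z|^2 = 0.1321
Iter 9: z = -0.3081 + 0.2869i, |z|^2 = 0.1772
Iter 10: z = -0.2994 + 0.2422i, |z|^2 = 0.1483
Iter 11: z = -0.2810 + 0.2739i, |z|^2 = 0.1540
Iter 12: z = -0.3081 + 0.2650i, |z|^2 = 0.1652
Iter 13: z = -0.2873 + 0.2557i, |z|^2 = 0.1479
Iter 14: z = -0.2948 + 0.2721i, |z|^2 = 0.1609
Iter 15: z = -0.2991 + 0.2586i, |z|^2 = 0.1563
Iter 16: z = -0.2894 + 0.2643i, |z|^2 = 0.1536
Iter 17: z = -0.2981 + 0.2660i, |z|^2 = 0.1596
Iter 18: z = -0.2939 + 0.2604i, |z|^2 = 0.1542
Iter 19: z = -0.2934 + 0.2659i, |z|^2 = 0.1568
Iter 20: z = -0.2966 + 0.2629i, |z|^2 = 0.1571
Iter 21: z = -0.2931 + 0.2630i, |z|^2 = 0.1551
Iter 22: z = -0.2952 + 0.2648i, |z|^2 = 0.1573
Iter 23: z = -0.2949 + 0.2626i, |z|^2 = 0.1560
Did not escape in 24 iterations → in set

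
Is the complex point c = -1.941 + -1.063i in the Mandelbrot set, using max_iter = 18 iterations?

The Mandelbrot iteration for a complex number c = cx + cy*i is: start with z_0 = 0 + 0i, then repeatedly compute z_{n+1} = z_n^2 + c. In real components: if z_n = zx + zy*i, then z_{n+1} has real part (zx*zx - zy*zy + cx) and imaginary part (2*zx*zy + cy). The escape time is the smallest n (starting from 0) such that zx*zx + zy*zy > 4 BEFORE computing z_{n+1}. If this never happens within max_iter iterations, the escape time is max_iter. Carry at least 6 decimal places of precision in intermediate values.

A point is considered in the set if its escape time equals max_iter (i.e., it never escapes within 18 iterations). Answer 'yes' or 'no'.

Answer: no

Derivation:
z_0 = 0 + 0i, c = -1.9410 + -1.0630i
Iter 1: z = -1.9410 + -1.0630i, |z|^2 = 4.8975
Escaped at iteration 1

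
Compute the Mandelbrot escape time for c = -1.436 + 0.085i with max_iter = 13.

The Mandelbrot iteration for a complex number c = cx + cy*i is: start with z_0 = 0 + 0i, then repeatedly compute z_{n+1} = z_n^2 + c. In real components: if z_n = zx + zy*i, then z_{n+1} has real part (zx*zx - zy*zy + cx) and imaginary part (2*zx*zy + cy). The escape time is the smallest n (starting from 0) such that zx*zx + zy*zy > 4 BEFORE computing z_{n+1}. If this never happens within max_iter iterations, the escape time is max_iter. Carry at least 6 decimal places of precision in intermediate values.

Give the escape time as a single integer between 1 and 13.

z_0 = 0 + 0i, c = -1.4360 + 0.0850i
Iter 1: z = -1.4360 + 0.0850i, |z|^2 = 2.0693
Iter 2: z = 0.6189 + -0.1591i, |z|^2 = 0.4083
Iter 3: z = -1.0783 + -0.1119i, |z|^2 = 1.1753
Iter 4: z = -0.2858 + 0.3264i, |z|^2 = 0.1882
Iter 5: z = -1.4609 + -0.1016i, |z|^2 = 2.1445
Iter 6: z = 0.6879 + 0.3818i, |z|^2 = 0.6190
Iter 7: z = -1.1085 + 0.6102i, |z|^2 = 1.6012
Iter 8: z = -0.5796 + -1.2679i, |z|^2 = 1.9434
Iter 9: z = -2.7077 + 1.5546i, |z|^2 = 9.7483
Escaped at iteration 9

Answer: 9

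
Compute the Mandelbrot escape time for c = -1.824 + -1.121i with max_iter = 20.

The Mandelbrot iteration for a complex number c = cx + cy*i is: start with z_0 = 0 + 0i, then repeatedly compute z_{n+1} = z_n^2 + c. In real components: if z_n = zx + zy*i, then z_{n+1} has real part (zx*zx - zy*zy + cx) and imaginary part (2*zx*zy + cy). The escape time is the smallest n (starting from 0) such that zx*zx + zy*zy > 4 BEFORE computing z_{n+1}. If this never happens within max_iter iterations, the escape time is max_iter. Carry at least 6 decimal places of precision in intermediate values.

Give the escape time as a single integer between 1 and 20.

z_0 = 0 + 0i, c = -1.8240 + -1.1210i
Iter 1: z = -1.8240 + -1.1210i, |z|^2 = 4.5836
Escaped at iteration 1

Answer: 1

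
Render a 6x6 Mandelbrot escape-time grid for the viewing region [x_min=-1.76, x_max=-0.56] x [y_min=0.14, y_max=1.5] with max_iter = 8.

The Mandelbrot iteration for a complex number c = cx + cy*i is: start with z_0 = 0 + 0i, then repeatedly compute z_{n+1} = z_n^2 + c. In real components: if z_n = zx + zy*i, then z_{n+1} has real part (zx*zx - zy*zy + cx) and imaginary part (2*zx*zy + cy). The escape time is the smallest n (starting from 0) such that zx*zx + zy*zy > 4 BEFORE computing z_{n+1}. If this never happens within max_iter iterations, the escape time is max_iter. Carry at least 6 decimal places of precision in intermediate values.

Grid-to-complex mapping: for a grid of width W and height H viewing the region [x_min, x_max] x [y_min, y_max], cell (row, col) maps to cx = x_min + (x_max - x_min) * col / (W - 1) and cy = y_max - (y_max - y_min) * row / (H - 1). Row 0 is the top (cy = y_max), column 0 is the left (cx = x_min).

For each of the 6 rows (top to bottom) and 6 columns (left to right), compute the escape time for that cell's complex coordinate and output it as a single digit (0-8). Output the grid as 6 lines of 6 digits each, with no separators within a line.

Answer: 112222
122333
133334
333448
348678
468888

Derivation:
(row=0, col=0): c = -1.7600 + 1.5000i → escape time 1
(row=0, col=1): c = -1.5200 + 1.5000i → escape time 1
(row=0, col=2): c = -1.2800 + 1.5000i → escape time 2
(row=0, col=3): c = -1.0400 + 1.5000i → escape time 2
(row=0, col=4): c = -0.8000 + 1.5000i → escape time 2
(row=0, col=5): c = -0.5600 + 1.5000i → escape time 2
(row=1, col=0): c = -1.7600 + 1.2280i → escape time 1
(row=1, col=1): c = -1.5200 + 1.2280i → escape time 2
(row=1, col=2): c = -1.2800 + 1.2280i → escape time 2
(row=1, col=3): c = -1.0400 + 1.2280i → escape time 3
(row=1, col=4): c = -0.8000 + 1.2280i → escape time 3
(row=1, col=5): c = -0.5600 + 1.2280i → escape time 3
(row=2, col=0): c = -1.7600 + 0.9560i → escape time 1
(row=2, col=1): c = -1.5200 + 0.9560i → escape time 3
(row=2, col=2): c = -1.2800 + 0.9560i → escape time 3
(row=2, col=3): c = -1.0400 + 0.9560i → escape time 3
(row=2, col=4): c = -0.8000 + 0.9560i → escape time 3
(row=2, col=5): c = -0.5600 + 0.9560i → escape time 4
(row=3, col=0): c = -1.7600 + 0.6840i → escape time 3
(row=3, col=1): c = -1.5200 + 0.6840i → escape time 3
(row=3, col=2): c = -1.2800 + 0.6840i → escape time 3
(row=3, col=3): c = -1.0400 + 0.6840i → escape time 4
(row=3, col=4): c = -0.8000 + 0.6840i → escape time 4
(row=3, col=5): c = -0.5600 + 0.6840i → escape time 8
(row=4, col=0): c = -1.7600 + 0.4120i → escape time 3
(row=4, col=1): c = -1.5200 + 0.4120i → escape time 4
(row=4, col=2): c = -1.2800 + 0.4120i → escape time 8
(row=4, col=3): c = -1.0400 + 0.4120i → escape time 6
(row=4, col=4): c = -0.8000 + 0.4120i → escape time 7
(row=4, col=5): c = -0.5600 + 0.4120i → escape time 8
(row=5, col=0): c = -1.7600 + 0.1400i → escape time 4
(row=5, col=1): c = -1.5200 + 0.1400i → escape time 6
(row=5, col=2): c = -1.2800 + 0.1400i → escape time 8
(row=5, col=3): c = -1.0400 + 0.1400i → escape time 8
(row=5, col=4): c = -0.8000 + 0.1400i → escape time 8
(row=5, col=5): c = -0.5600 + 0.1400i → escape time 8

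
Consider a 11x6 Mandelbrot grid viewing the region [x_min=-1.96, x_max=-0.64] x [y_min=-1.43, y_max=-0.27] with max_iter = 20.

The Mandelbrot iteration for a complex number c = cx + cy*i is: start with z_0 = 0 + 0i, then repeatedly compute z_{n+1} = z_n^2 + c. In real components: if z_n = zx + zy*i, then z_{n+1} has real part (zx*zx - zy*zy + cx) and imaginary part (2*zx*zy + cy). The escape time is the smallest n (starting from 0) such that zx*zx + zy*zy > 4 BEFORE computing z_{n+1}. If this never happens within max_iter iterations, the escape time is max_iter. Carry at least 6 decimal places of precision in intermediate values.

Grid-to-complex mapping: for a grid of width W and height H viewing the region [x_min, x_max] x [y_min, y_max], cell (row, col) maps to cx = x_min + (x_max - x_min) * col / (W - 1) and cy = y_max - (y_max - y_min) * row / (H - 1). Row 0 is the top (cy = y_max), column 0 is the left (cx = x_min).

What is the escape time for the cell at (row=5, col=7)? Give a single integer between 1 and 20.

Answer: 2

Derivation:
z_0 = 0 + 0i, c = -1.0360 + -1.4300i
Iter 1: z = -1.0360 + -1.4300i, |z|^2 = 3.1182
Iter 2: z = -2.0076 + 1.5330i, |z|^2 = 6.3804
Escaped at iteration 2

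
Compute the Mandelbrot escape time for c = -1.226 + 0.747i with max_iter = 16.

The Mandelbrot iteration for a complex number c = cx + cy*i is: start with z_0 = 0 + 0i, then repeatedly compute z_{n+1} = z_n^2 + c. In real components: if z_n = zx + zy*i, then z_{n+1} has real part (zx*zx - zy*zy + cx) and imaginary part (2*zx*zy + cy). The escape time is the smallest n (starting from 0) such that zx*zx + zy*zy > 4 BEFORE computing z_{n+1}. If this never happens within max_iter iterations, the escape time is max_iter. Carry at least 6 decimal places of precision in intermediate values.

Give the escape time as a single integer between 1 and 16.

z_0 = 0 + 0i, c = -1.2260 + 0.7470i
Iter 1: z = -1.2260 + 0.7470i, |z|^2 = 2.0611
Iter 2: z = -0.2809 + -1.0846i, |z|^2 = 1.2554
Iter 3: z = -2.3235 + 1.3564i, |z|^2 = 7.2387
Escaped at iteration 3

Answer: 3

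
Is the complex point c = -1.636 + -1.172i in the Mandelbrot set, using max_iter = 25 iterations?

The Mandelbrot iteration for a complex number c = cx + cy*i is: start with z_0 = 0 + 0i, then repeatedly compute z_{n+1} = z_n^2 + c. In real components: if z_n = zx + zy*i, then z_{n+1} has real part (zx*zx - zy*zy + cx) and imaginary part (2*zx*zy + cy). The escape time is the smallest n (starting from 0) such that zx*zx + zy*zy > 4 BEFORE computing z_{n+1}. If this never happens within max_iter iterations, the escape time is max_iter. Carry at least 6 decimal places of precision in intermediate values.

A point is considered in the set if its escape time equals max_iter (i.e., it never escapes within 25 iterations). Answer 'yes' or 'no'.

Answer: no

Derivation:
z_0 = 0 + 0i, c = -1.6360 + -1.1720i
Iter 1: z = -1.6360 + -1.1720i, |z|^2 = 4.0501
Escaped at iteration 1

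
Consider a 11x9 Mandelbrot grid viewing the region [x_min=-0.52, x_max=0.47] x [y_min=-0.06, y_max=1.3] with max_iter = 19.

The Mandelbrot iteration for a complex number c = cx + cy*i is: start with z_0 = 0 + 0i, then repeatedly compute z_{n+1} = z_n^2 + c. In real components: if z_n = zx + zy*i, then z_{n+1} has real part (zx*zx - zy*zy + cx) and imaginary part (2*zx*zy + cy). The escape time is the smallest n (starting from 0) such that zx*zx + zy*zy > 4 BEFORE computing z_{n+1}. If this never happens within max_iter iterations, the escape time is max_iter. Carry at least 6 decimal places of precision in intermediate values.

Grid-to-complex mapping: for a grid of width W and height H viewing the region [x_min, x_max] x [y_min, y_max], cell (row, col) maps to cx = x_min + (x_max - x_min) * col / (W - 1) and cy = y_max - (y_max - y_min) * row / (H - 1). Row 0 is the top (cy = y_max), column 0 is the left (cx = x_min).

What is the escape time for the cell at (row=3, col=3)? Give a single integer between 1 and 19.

z_0 = 0 + 0i, c = -0.2230 + 0.7900i
Iter 1: z = -0.2230 + 0.7900i, |z|^2 = 0.6738
Iter 2: z = -0.7974 + 0.4377i, |z|^2 = 0.8273
Iter 3: z = 0.2213 + 0.0920i, |z|^2 = 0.0574
Iter 4: z = -0.1825 + 0.8307i, |z|^2 = 0.7234
Iter 5: z = -0.8798 + 0.4868i, |z|^2 = 1.0110
Iter 6: z = 0.3141 + -0.0665i, |z|^2 = 0.1031
Iter 7: z = -0.1287 + 0.7482i, |z|^2 = 0.5764
Iter 8: z = -0.7663 + 0.5973i, |z|^2 = 0.9440
Iter 9: z = 0.0074 + -0.1254i, |z|^2 = 0.0158
Iter 10: z = -0.2387 + 0.7882i, |z|^2 = 0.6782
Iter 11: z = -0.7872 + 0.4138i, |z|^2 = 0.7909
Iter 12: z = 0.2255 + 0.1386i, |z|^2 = 0.0701
Iter 13: z = -0.1913 + 0.8525i, |z|^2 = 0.7633
Iter 14: z = -0.9131 + 0.4638i, |z|^2 = 1.0489
Iter 15: z = 0.3957 + -0.0569i, |z|^2 = 0.1598
Iter 16: z = -0.0696 + 0.7449i, |z|^2 = 0.5598
Iter 17: z = -0.7731 + 0.6862i, |z|^2 = 1.0685
Iter 18: z = -0.0963 + -0.2710i, |z|^2 = 0.0827

Answer: 19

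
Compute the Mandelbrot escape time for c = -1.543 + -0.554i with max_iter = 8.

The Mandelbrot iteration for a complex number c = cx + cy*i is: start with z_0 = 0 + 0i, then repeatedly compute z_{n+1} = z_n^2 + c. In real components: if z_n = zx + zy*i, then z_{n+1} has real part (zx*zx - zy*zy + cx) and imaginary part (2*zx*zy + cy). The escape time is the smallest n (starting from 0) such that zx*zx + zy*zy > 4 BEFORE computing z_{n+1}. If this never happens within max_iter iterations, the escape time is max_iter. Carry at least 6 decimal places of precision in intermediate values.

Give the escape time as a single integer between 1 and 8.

Answer: 3

Derivation:
z_0 = 0 + 0i, c = -1.5430 + -0.5540i
Iter 1: z = -1.5430 + -0.5540i, |z|^2 = 2.6878
Iter 2: z = 0.5309 + 1.1556i, |z|^2 = 1.6174
Iter 3: z = -2.5966 + 0.6731i, |z|^2 = 7.1956
Escaped at iteration 3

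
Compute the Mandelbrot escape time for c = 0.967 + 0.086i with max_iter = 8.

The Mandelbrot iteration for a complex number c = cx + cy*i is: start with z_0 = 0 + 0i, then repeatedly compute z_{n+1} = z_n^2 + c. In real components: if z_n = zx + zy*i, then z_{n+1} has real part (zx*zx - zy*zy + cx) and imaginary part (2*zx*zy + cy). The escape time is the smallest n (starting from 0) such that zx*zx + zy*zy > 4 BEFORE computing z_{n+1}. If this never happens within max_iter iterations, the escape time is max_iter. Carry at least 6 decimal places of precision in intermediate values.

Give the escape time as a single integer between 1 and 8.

z_0 = 0 + 0i, c = 0.9670 + 0.0860i
Iter 1: z = 0.9670 + 0.0860i, |z|^2 = 0.9425
Iter 2: z = 1.8947 + 0.2523i, |z|^2 = 3.6535
Iter 3: z = 4.4932 + 1.0422i, |z|^2 = 21.2749
Escaped at iteration 3

Answer: 3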